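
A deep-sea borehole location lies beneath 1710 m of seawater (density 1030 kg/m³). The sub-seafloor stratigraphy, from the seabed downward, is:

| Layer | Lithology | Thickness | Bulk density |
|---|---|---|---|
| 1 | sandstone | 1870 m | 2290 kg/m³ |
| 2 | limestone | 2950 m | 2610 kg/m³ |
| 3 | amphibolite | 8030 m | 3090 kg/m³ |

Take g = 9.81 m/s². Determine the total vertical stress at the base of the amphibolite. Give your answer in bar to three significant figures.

3780 bar

seawater: 1030 kg/m³ × 9.81 m/s² × 1710 m = 1.728×10^7 Pa = 172.8 bar
sandstone: 2290 kg/m³ × 9.81 m/s² × 1870 m = 4.201×10^7 Pa = 420.1 bar
limestone: 2610 kg/m³ × 9.81 m/s² × 2950 m = 7.553×10^7 Pa = 755.3 bar
amphibolite: 3090 kg/m³ × 9.81 m/s² × 8030 m = 2.434×10^8 Pa = 2434 bar
Total = 172.8 + 420.1 + 755.3 + 2434 = 3782.3 bar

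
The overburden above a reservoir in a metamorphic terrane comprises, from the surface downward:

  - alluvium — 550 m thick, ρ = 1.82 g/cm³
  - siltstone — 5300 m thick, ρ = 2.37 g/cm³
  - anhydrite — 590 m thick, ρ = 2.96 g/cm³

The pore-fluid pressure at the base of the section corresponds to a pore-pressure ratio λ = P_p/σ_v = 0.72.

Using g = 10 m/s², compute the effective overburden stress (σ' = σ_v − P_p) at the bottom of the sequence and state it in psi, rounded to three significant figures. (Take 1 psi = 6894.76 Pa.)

Overburden (lithostatic) stress σ_v:
alluvium: 1820 kg/m³ × 10 m/s² × 550 m = 1.001×10^7 Pa = 10.01 MPa
siltstone: 2370 kg/m³ × 10 m/s² × 5300 m = 1.256×10^8 Pa = 125.6 MPa
anhydrite: 2960 kg/m³ × 10 m/s² × 590 m = 1.746×10^7 Pa = 17.46 MPa
Total = 10.01 + 125.6 + 17.46 = 153.08 MPa
Pore pressure P_p = λ·σ_v = 0.72 × 153.1 MPa = 110.2 MPa
Effective stress σ' = σ_v − P_p = 153.1 − 110.2 = 42.864 MPa = 6216.8 psi

6220 psi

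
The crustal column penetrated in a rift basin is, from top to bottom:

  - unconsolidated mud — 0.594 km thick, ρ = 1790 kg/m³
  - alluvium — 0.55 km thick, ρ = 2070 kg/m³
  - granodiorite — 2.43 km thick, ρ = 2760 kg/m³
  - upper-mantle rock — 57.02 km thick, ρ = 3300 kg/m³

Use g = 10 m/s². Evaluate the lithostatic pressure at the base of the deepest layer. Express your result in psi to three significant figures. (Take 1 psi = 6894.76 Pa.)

unconsolidated mud: 1790 kg/m³ × 10 m/s² × 594 m = 1.063×10^7 Pa = 1542 psi
alluvium: 2070 kg/m³ × 10 m/s² × 550 m = 1.139×10^7 Pa = 1651 psi
granodiorite: 2760 kg/m³ × 10 m/s² × 2430 m = 6.707×10^7 Pa = 9727 psi
upper-mantle rock: 3300 kg/m³ × 10 m/s² × 57020 m = 1.882×10^9 Pa = 2.729×10^5 psi
Total = 1542 + 1651 + 9727 + 2.729×10^5 = 2.8583×10^5 psi

286000 psi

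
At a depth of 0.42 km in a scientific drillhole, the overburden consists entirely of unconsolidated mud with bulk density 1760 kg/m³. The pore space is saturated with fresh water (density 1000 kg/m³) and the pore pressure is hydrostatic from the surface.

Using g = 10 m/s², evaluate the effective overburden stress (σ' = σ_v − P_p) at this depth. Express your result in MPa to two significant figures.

3.2 MPa

Overburden (lithostatic) stress σ_v:
unconsolidated mud: 1760 kg/m³ × 10 m/s² × 420 m = 7.392×10^6 Pa = 7.392 MPa
Pore pressure P_p = 1000 kg/m³ × 10 m/s² × 420 m = 4.200×10^6 Pa = 4.200 MPa
Effective stress σ' = σ_v − P_p = 7.392 − 4.200 = 3.1920 MPa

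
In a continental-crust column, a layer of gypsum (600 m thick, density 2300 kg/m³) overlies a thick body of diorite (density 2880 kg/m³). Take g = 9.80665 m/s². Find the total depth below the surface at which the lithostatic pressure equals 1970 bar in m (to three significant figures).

Pressure at base of upper layers: 2300×9.80665×600 = 1.353×10^7 Pa = 135.3 bar
Remaining pressure to be supplied by diorite: 1.970×10^8 − 1.353×10^7 = 1.835×10^8 Pa
Additional depth in diorite = 1.835×10^8 Pa / (2880 kg/m³ × 9.80665 m/s²) = 6496.0 m
Total depth = 600 m + 6496.0 m = 7096.0 m

7100 m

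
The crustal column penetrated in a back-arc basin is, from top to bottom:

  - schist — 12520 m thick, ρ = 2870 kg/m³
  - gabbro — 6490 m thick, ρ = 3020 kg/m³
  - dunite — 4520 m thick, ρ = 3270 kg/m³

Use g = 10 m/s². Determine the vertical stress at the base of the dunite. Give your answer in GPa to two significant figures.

0.70 GPa

schist: 2870 kg/m³ × 10 m/s² × 12520 m = 3.593×10^8 Pa = 0.3593 GPa
gabbro: 3020 kg/m³ × 10 m/s² × 6490 m = 1.960×10^8 Pa = 0.1960 GPa
dunite: 3270 kg/m³ × 10 m/s² × 4520 m = 1.478×10^8 Pa = 0.1478 GPa
Total = 0.3593 + 0.1960 + 0.1478 = 0.70313 GPa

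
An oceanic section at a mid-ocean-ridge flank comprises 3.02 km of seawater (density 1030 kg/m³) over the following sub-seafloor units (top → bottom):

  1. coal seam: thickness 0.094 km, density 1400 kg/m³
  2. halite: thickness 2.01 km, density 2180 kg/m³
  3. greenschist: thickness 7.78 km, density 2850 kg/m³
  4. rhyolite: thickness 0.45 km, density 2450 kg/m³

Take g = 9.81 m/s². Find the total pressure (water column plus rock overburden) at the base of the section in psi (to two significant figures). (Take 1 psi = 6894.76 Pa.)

seawater: 1030 kg/m³ × 9.81 m/s² × 3020 m = 3.051×10^7 Pa = 4426 psi
coal seam: 1400 kg/m³ × 9.81 m/s² × 94 m = 1.291×10^6 Pa = 187.2 psi
halite: 2180 kg/m³ × 9.81 m/s² × 2010 m = 4.299×10^7 Pa = 6235 psi
greenschist: 2850 kg/m³ × 9.81 m/s² × 7780 m = 2.175×10^8 Pa = 31548 psi
rhyolite: 2450 kg/m³ × 9.81 m/s² × 450 m = 1.082×10^7 Pa = 1569 psi
Total = 4426 + 187.2 + 6235 + 31548 + 1569 = 43964 psi

44000 psi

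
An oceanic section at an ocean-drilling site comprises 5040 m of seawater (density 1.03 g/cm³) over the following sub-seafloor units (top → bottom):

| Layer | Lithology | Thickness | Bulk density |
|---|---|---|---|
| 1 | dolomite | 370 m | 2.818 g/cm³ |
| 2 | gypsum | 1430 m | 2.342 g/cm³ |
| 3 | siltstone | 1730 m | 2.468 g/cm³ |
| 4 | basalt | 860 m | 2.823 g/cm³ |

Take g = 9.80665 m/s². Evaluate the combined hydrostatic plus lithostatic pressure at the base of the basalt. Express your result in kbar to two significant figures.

1.6 kbar

seawater: 1030 kg/m³ × 9.80665 m/s² × 5040 m = 5.091×10^7 Pa = 0.5091 kbar
dolomite: 2818 kg/m³ × 9.80665 m/s² × 370 m = 1.023×10^7 Pa = 0.1023 kbar
gypsum: 2342 kg/m³ × 9.80665 m/s² × 1430 m = 3.284×10^7 Pa = 0.3284 kbar
siltstone: 2468 kg/m³ × 9.80665 m/s² × 1730 m = 4.187×10^7 Pa = 0.4187 kbar
basalt: 2823 kg/m³ × 9.80665 m/s² × 860 m = 2.381×10^7 Pa = 0.2381 kbar
Total = 0.5091 + 0.1023 + 0.3284 + 0.4187 + 0.2381 = 1.5966 kbar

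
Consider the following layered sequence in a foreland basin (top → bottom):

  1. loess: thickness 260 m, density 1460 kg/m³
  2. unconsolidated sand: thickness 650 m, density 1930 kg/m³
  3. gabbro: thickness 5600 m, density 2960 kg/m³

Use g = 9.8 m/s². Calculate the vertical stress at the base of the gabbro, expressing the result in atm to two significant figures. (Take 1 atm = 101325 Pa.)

1800 atm

loess: 1460 kg/m³ × 9.8 m/s² × 260 m = 3.720×10^6 Pa = 36.71 atm
unconsolidated sand: 1930 kg/m³ × 9.8 m/s² × 650 m = 1.229×10^7 Pa = 121.3 atm
gabbro: 2960 kg/m³ × 9.8 m/s² × 5600 m = 1.624×10^8 Pa = 1603 atm
Total = 36.71 + 121.3 + 1603 = 1761.3 atm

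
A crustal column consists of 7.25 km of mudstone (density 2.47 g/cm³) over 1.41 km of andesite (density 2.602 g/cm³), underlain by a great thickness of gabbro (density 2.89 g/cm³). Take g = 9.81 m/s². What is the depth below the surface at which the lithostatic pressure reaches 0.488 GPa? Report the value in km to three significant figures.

18.4 km

Pressure at base of upper layers: 2470×9.81×7250 + 2602×9.81×1410 = 2.117×10^8 Pa = 0.2117 GPa
Remaining pressure to be supplied by gabbro: 4.880×10^8 − 2.117×10^8 = 2.763×10^8 Pa
Additional depth in gabbro = 2.763×10^8 Pa / (2890 kg/m³ × 9.81 m/s²) = 9747.0 m
Total depth = 8660 m + 9747.0 m = 18407 m
= 18.407 km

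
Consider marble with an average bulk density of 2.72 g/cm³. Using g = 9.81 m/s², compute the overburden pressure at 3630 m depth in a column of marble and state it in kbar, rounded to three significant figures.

marble: 2720 kg/m³ × 9.81 m/s² × 3630 m = 9.686×10^7 Pa = 0.9686 kbar

0.969 kbar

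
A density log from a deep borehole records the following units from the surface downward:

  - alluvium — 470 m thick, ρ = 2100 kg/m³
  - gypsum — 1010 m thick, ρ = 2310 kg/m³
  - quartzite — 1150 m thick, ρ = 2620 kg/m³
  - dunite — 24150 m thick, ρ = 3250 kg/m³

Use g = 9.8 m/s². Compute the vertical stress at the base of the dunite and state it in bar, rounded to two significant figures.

8300 bar

alluvium: 2100 kg/m³ × 9.8 m/s² × 470 m = 9.673×10^6 Pa = 96.73 bar
gypsum: 2310 kg/m³ × 9.8 m/s² × 1010 m = 2.286×10^7 Pa = 228.6 bar
quartzite: 2620 kg/m³ × 9.8 m/s² × 1150 m = 2.953×10^7 Pa = 295.3 bar
dunite: 3250 kg/m³ × 9.8 m/s² × 24150 m = 7.692×10^8 Pa = 7692 bar
Total = 96.73 + 228.6 + 295.3 + 7692 = 8312.4 bar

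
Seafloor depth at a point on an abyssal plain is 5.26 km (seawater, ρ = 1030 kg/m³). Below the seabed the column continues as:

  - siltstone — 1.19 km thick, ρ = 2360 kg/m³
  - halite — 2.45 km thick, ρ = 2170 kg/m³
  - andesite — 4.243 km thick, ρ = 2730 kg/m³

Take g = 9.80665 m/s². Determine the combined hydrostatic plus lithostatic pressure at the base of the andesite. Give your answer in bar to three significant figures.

2460 bar

seawater: 1030 kg/m³ × 9.80665 m/s² × 5260 m = 5.313×10^7 Pa = 531.3 bar
siltstone: 2360 kg/m³ × 9.80665 m/s² × 1190 m = 2.754×10^7 Pa = 275.4 bar
halite: 2170 kg/m³ × 9.80665 m/s² × 2450 m = 5.214×10^7 Pa = 521.4 bar
andesite: 2730 kg/m³ × 9.80665 m/s² × 4243 m = 1.136×10^8 Pa = 1136 bar
Total = 531.3 + 275.4 + 521.4 + 1136 = 2464.0 bar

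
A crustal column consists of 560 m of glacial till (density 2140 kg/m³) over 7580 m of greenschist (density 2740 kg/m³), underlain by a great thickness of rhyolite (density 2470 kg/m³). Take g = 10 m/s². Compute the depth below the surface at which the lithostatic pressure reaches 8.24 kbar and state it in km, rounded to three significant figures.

Pressure at base of upper layers: 2140×10×560 + 2740×10×7580 = 2.197×10^8 Pa = 2.197 kbar
Remaining pressure to be supplied by rhyolite: 8.240×10^8 − 2.197×10^8 = 6.043×10^8 Pa
Additional depth in rhyolite = 6.043×10^8 Pa / (2470 kg/m³ × 10 m/s²) = 24467 m
Total depth = 8140 m + 24467 m = 32607 m
= 32.607 km

32.6 km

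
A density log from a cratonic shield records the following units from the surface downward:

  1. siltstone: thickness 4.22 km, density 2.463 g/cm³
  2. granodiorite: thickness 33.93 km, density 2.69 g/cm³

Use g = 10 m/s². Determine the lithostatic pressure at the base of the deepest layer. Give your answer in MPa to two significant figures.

1000 MPa

siltstone: 2463 kg/m³ × 10 m/s² × 4220 m = 1.039×10^8 Pa = 103.9 MPa
granodiorite: 2690 kg/m³ × 10 m/s² × 33930 m = 9.127×10^8 Pa = 912.7 MPa
Total = 103.9 + 912.7 = 1016.7 MPa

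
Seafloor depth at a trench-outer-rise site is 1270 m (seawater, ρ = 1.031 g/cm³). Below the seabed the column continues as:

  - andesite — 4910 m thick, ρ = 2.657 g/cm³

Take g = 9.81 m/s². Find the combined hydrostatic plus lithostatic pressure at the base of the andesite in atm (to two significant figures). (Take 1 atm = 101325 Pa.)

1400 atm

seawater: 1031 kg/m³ × 9.81 m/s² × 1270 m = 1.284×10^7 Pa = 126.8 atm
andesite: 2657 kg/m³ × 9.81 m/s² × 4910 m = 1.280×10^8 Pa = 1263 atm
Total = 126.8 + 1263 = 1389.8 atm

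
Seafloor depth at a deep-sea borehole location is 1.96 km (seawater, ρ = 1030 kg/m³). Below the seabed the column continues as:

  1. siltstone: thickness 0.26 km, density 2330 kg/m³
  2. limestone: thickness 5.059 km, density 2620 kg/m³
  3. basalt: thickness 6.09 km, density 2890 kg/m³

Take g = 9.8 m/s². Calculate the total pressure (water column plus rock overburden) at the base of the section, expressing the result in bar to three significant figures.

seawater: 1030 kg/m³ × 9.8 m/s² × 1960 m = 1.978×10^7 Pa = 197.8 bar
siltstone: 2330 kg/m³ × 9.8 m/s² × 260 m = 5.937×10^6 Pa = 59.37 bar
limestone: 2620 kg/m³ × 9.8 m/s² × 5059 m = 1.299×10^8 Pa = 1299 bar
basalt: 2890 kg/m³ × 9.8 m/s² × 6090 m = 1.725×10^8 Pa = 1725 bar
Total = 197.8 + 59.37 + 1299 + 1725 = 3281.0 bar

3280 bar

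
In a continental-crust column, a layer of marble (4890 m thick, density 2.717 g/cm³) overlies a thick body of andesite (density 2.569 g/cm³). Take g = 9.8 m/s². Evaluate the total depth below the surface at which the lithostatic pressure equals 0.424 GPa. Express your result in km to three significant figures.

16.6 km

Pressure at base of upper layers: 2717×9.8×4890 = 1.302×10^8 Pa = 0.1302 GPa
Remaining pressure to be supplied by andesite: 4.240×10^8 − 1.302×10^8 = 2.938×10^8 Pa
Additional depth in andesite = 2.938×10^8 Pa / (2569 kg/m³ × 9.8 m/s²) = 11670 m
Total depth = 4890 m + 11670 m = 16560 m
= 16.560 km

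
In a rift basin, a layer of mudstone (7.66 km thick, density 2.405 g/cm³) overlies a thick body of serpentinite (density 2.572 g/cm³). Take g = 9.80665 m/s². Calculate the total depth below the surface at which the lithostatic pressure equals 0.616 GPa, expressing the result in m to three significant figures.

24900 m

Pressure at base of upper layers: 2405×9.80665×7660 = 1.807×10^8 Pa = 0.1807 GPa
Remaining pressure to be supplied by serpentinite: 6.160×10^8 − 1.807×10^8 = 4.353×10^8 Pa
Additional depth in serpentinite = 4.353×10^8 Pa / (2572 kg/m³ × 9.80665 m/s²) = 17260 m
Total depth = 7660 m + 17260 m = 24920 m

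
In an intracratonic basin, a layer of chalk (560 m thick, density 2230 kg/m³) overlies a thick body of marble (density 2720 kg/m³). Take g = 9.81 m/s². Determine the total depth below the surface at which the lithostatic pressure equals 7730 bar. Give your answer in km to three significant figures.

29.1 km

Pressure at base of upper layers: 2230×9.81×560 = 1.225×10^7 Pa = 122.5 bar
Remaining pressure to be supplied by marble: 7.730×10^8 − 1.225×10^7 = 7.607×10^8 Pa
Additional depth in marble = 7.607×10^8 Pa / (2720 kg/m³ × 9.81 m/s²) = 28510 m
Total depth = 560 m + 28510 m = 29070 m
= 29.070 km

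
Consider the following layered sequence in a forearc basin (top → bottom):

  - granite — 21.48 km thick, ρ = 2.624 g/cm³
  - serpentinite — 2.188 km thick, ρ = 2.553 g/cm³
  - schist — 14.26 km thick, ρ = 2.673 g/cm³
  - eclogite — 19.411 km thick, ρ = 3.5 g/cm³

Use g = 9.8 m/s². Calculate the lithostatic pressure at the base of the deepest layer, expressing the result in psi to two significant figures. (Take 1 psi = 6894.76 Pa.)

granite: 2624 kg/m³ × 9.8 m/s² × 21480 m = 5.524×10^8 Pa = 80113 psi
serpentinite: 2553 kg/m³ × 9.8 m/s² × 2188 m = 5.474×10^7 Pa = 7940 psi
schist: 2673 kg/m³ × 9.8 m/s² × 14260 m = 3.735×10^8 Pa = 54178 psi
eclogite: 3500 kg/m³ × 9.8 m/s² × 19411 m = 6.658×10^8 Pa = 96566 psi
Total = 80113 + 7940 + 54178 + 96566 = 2.3880×10^5 psi

240000 psi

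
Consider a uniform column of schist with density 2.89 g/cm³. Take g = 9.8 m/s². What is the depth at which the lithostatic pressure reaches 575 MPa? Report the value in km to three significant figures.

20.3 km

h = P/(ρg) = 575 MPa / (2890 kg/m³ × 9.8 m/s²) = 5.750×10^8 Pa / 28322 Pa/m = 20302 m
= 20.302 km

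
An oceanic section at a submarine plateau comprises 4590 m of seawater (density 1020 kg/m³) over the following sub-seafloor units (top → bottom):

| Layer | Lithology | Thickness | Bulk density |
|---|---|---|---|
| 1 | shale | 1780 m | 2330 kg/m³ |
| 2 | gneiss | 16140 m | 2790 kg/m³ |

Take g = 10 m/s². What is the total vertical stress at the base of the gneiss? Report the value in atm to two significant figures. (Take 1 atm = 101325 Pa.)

5300 atm

seawater: 1020 kg/m³ × 10 m/s² × 4590 m = 4.682×10^7 Pa = 462.1 atm
shale: 2330 kg/m³ × 10 m/s² × 1780 m = 4.147×10^7 Pa = 409.3 atm
gneiss: 2790 kg/m³ × 10 m/s² × 16140 m = 4.503×10^8 Pa = 4444 atm
Total = 462.1 + 409.3 + 4444 = 5315.5 atm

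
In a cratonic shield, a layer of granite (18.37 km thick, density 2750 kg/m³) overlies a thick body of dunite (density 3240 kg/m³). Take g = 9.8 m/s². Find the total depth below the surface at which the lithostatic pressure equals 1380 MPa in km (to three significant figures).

46.2 km

Pressure at base of upper layers: 2750×9.8×18370 = 4.951×10^8 Pa = 495.1 MPa
Remaining pressure to be supplied by dunite: 1.380×10^9 − 4.951×10^8 = 8.849×10^8 Pa
Additional depth in dunite = 8.849×10^8 Pa / (3240 kg/m³ × 9.8 m/s²) = 27870 m
Total depth = 18370 m + 27870 m = 46240 m
= 46.240 km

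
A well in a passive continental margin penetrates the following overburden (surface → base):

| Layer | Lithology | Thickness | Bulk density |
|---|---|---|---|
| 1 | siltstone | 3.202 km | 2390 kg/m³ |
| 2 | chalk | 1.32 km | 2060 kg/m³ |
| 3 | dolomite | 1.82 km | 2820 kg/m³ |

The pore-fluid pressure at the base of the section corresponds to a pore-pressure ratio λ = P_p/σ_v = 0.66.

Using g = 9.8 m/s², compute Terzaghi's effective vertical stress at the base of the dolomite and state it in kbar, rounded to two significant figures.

Overburden (lithostatic) stress σ_v:
siltstone: 2390 kg/m³ × 9.8 m/s² × 3202 m = 7.500×10^7 Pa = 75.00 MPa
chalk: 2060 kg/m³ × 9.8 m/s² × 1320 m = 2.665×10^7 Pa = 26.65 MPa
dolomite: 2820 kg/m³ × 9.8 m/s² × 1820 m = 5.030×10^7 Pa = 50.30 MPa
Total = 75.00 + 26.65 + 50.30 = 151.94 MPa
Pore pressure P_p = λ·σ_v = 0.66 × 151.9 MPa = 100.3 MPa
Effective stress σ' = σ_v − P_p = 151.9 − 100.3 = 51.661 MPa = 0.51661 kbar

0.52 kbar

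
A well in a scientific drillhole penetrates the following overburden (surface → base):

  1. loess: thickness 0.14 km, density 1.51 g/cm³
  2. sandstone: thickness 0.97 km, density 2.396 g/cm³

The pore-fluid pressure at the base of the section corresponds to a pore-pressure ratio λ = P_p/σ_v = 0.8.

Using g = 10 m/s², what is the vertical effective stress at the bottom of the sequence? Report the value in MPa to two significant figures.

Overburden (lithostatic) stress σ_v:
loess: 1510 kg/m³ × 10 m/s² × 140 m = 2.114×10^6 Pa = 2.114 MPa
sandstone: 2396 kg/m³ × 10 m/s² × 970 m = 2.324×10^7 Pa = 23.24 MPa
Total = 2.114 + 23.24 = 25.355 MPa
Pore pressure P_p = λ·σ_v = 0.8 × 25.36 MPa = 20.28 MPa
Effective stress σ' = σ_v − P_p = 25.36 − 20.28 = 5.0710 MPa

5.1 MPa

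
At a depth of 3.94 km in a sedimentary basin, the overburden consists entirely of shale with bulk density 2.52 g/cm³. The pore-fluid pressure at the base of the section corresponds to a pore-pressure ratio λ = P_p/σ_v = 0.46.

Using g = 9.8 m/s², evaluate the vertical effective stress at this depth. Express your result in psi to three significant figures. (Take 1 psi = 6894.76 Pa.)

7620 psi

Overburden (lithostatic) stress σ_v:
shale: 2520 kg/m³ × 9.8 m/s² × 3940 m = 9.730×10^7 Pa = 97.30 MPa
Pore pressure P_p = λ·σ_v = 0.46 × 97.30 MPa = 44.76 MPa
Effective stress σ' = σ_v − P_p = 97.30 − 44.76 = 52.543 MPa = 7620.7 psi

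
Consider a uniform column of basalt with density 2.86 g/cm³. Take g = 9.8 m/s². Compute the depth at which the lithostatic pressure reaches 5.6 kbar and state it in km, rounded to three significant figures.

h = P/(ρg) = 5.6 kbar / (2860 kg/m³ × 9.8 m/s²) = 5.600×10^8 Pa / 28028 Pa/m = 19980 m
= 19.980 km

20.0 km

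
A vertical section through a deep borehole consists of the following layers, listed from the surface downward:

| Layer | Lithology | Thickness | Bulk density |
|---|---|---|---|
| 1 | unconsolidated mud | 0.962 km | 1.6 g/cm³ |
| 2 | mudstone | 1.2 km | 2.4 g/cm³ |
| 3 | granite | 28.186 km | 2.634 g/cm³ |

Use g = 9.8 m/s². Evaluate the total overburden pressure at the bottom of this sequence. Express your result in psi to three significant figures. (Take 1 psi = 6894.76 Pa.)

112000 psi

unconsolidated mud: 1600 kg/m³ × 9.8 m/s² × 962 m = 1.508×10^7 Pa = 2188 psi
mudstone: 2400 kg/m³ × 9.8 m/s² × 1200 m = 2.822×10^7 Pa = 4094 psi
granite: 2634 kg/m³ × 9.8 m/s² × 28186 m = 7.276×10^8 Pa = 1.055×10^5 psi
Total = 2188 + 4094 + 1.055×10^5 = 1.1181×10^5 psi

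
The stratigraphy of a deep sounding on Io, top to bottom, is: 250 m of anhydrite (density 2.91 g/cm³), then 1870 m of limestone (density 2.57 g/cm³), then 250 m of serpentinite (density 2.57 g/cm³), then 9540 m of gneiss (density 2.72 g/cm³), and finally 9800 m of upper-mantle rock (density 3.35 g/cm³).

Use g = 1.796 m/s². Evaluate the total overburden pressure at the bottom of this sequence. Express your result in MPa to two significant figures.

120 MPa

anhydrite: 2910 kg/m³ × 1.796 m/s² × 250 m = 1.307×10^6 Pa = 1.307 MPa
limestone: 2570 kg/m³ × 1.796 m/s² × 1870 m = 8.631×10^6 Pa = 8.631 MPa
serpentinite: 2570 kg/m³ × 1.796 m/s² × 250 m = 1.154×10^6 Pa = 1.154 MPa
gneiss: 2720 kg/m³ × 1.796 m/s² × 9540 m = 4.660×10^7 Pa = 46.60 MPa
upper-mantle rock: 3350 kg/m³ × 1.796 m/s² × 9800 m = 5.896×10^7 Pa = 58.96 MPa
Total = 1.307 + 8.631 + 1.154 + 46.60 + 58.96 = 116.66 MPa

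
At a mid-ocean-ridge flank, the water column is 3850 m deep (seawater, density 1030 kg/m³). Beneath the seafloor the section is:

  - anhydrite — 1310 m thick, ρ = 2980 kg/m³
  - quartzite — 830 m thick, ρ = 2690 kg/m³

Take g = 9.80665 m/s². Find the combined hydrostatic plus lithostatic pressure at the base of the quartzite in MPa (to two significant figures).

99 MPa

seawater: 1030 kg/m³ × 9.80665 m/s² × 3850 m = 3.889×10^7 Pa = 38.89 MPa
anhydrite: 2980 kg/m³ × 9.80665 m/s² × 1310 m = 3.828×10^7 Pa = 38.28 MPa
quartzite: 2690 kg/m³ × 9.80665 m/s² × 830 m = 2.190×10^7 Pa = 21.90 MPa
Total = 38.89 + 38.28 + 21.90 = 99.067 MPa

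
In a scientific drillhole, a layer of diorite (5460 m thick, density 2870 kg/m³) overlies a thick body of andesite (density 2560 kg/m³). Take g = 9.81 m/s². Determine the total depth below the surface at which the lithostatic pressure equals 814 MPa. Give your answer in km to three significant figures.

Pressure at base of upper layers: 2870×9.81×5460 = 1.537×10^8 Pa = 153.7 MPa
Remaining pressure to be supplied by andesite: 8.140×10^8 − 1.537×10^8 = 6.603×10^8 Pa
Additional depth in andesite = 6.603×10^8 Pa / (2560 kg/m³ × 9.81 m/s²) = 26292 m
Total depth = 5460 m + 26292 m = 31752 m
= 31.752 km

31.8 km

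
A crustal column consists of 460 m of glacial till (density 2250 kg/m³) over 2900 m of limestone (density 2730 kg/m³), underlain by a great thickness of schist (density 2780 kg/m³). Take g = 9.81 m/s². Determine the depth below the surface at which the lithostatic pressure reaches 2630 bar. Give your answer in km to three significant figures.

9.78 km

Pressure at base of upper layers: 2250×9.81×460 + 2730×9.81×2900 = 8.782×10^7 Pa = 878.2 bar
Remaining pressure to be supplied by schist: 2.630×10^8 − 8.782×10^7 = 1.752×10^8 Pa
Additional depth in schist = 1.752×10^8 Pa / (2780 kg/m³ × 9.81 m/s²) = 6423.5 m
Total depth = 3360 m + 6423.5 m = 9783.5 m
= 9.7835 km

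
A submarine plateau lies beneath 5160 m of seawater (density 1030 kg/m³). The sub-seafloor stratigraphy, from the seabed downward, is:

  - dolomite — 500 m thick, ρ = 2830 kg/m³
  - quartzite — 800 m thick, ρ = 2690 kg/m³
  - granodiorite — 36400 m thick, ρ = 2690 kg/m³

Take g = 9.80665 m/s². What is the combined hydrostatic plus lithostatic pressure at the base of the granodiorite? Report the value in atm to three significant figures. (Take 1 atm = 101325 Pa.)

10300 atm

seawater: 1030 kg/m³ × 9.80665 m/s² × 5160 m = 5.212×10^7 Pa = 514.4 atm
dolomite: 2830 kg/m³ × 9.80665 m/s² × 500 m = 1.388×10^7 Pa = 136.9 atm
quartzite: 2690 kg/m³ × 9.80665 m/s² × 800 m = 2.110×10^7 Pa = 208.3 atm
granodiorite: 2690 kg/m³ × 9.80665 m/s² × 36400 m = 9.602×10^8 Pa = 9477 atm
Total = 514.4 + 136.9 + 208.3 + 9477 = 10336 atm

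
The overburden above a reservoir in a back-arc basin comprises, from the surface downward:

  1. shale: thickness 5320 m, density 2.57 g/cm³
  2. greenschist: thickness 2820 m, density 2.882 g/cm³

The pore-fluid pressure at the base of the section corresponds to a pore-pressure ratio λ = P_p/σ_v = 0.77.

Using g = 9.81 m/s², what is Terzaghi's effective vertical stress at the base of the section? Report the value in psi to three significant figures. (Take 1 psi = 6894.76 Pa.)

7130 psi

Overburden (lithostatic) stress σ_v:
shale: 2570 kg/m³ × 9.81 m/s² × 5320 m = 1.341×10^8 Pa = 134.1 MPa
greenschist: 2882 kg/m³ × 9.81 m/s² × 2820 m = 7.973×10^7 Pa = 79.73 MPa
Total = 134.1 + 79.73 = 213.85 MPa
Pore pressure P_p = λ·σ_v = 0.77 × 213.9 MPa = 164.7 MPa
Effective stress σ' = σ_v − P_p = 213.9 − 164.7 = 49.187 MPa = 7133.9 psi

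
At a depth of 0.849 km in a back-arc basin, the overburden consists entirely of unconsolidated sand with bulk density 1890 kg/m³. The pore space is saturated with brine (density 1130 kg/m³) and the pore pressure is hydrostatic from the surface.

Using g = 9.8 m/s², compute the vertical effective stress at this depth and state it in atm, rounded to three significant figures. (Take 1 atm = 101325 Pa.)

62.4 atm

Overburden (lithostatic) stress σ_v:
unconsolidated sand: 1890 kg/m³ × 9.8 m/s² × 849 m = 1.573×10^7 Pa = 15.73 MPa
Pore pressure P_p = 1130 kg/m³ × 9.8 m/s² × 849 m = 9.402×10^6 Pa = 9.402 MPa
Effective stress σ' = σ_v − P_p = 15.73 − 9.402 = 6.3234 MPa = 62.407 atm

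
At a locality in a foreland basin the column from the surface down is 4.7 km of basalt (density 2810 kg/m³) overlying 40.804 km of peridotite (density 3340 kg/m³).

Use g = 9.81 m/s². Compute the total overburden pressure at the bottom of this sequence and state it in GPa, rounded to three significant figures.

1.47 GPa

basalt: 2810 kg/m³ × 9.81 m/s² × 4700 m = 1.296×10^8 Pa = 0.1296 GPa
peridotite: 3340 kg/m³ × 9.81 m/s² × 40804 m = 1.337×10^9 Pa = 1.337 GPa
Total = 0.1296 + 1.337 = 1.4665 GPa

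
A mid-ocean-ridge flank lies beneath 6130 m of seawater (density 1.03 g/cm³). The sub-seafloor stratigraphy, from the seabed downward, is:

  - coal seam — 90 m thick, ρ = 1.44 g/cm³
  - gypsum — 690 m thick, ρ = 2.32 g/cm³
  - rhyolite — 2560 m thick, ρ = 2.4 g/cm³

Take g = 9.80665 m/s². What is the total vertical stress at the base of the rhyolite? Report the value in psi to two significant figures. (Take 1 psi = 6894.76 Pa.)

seawater: 1030 kg/m³ × 9.80665 m/s² × 6130 m = 6.192×10^7 Pa = 8980 psi
coal seam: 1440 kg/m³ × 9.80665 m/s² × 90 m = 1.271×10^6 Pa = 184.3 psi
gypsum: 2320 kg/m³ × 9.80665 m/s² × 690 m = 1.570×10^7 Pa = 2277 psi
rhyolite: 2400 kg/m³ × 9.80665 m/s² × 2560 m = 6.025×10^7 Pa = 8739 psi
Total = 8980 + 184.3 + 2277 + 8739 = 20181 psi

20000 psi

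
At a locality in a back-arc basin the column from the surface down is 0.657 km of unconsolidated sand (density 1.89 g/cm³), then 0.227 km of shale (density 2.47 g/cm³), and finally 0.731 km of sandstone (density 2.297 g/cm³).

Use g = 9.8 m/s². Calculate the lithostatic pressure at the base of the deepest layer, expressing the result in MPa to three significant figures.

unconsolidated sand: 1890 kg/m³ × 9.8 m/s² × 657 m = 1.217×10^7 Pa = 12.17 MPa
shale: 2470 kg/m³ × 9.8 m/s² × 227 m = 5.495×10^6 Pa = 5.495 MPa
sandstone: 2297 kg/m³ × 9.8 m/s² × 731 m = 1.646×10^7 Pa = 16.46 MPa
Total = 12.17 + 5.495 + 16.46 = 34.119 MPa

34.1 MPa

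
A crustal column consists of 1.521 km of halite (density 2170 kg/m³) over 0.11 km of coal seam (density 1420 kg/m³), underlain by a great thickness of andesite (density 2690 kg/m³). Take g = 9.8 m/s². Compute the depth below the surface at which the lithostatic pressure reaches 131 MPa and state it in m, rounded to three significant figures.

5320 m

Pressure at base of upper layers: 2170×9.8×1521 + 1420×9.8×110 = 3.388×10^7 Pa = 33.88 MPa
Remaining pressure to be supplied by andesite: 1.310×10^8 − 3.388×10^7 = 9.712×10^7 Pa
Additional depth in andesite = 9.712×10^7 Pa / (2690 kg/m³ × 9.8 m/s²) = 3684.2 m
Total depth = 1631 m + 3684.2 m = 5315.2 m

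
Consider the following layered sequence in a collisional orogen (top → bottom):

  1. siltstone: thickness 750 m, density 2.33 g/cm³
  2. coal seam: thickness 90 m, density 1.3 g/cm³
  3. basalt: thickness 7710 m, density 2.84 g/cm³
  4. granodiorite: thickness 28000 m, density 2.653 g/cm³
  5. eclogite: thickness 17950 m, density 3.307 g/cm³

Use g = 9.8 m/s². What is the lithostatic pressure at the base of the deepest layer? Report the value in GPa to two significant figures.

siltstone: 2330 kg/m³ × 9.8 m/s² × 750 m = 1.713×10^7 Pa = 0.01713 GPa
coal seam: 1300 kg/m³ × 9.8 m/s² × 90 m = 1.147×10^6 Pa = 1.147×10^-3 GPa
basalt: 2840 kg/m³ × 9.8 m/s² × 7710 m = 2.146×10^8 Pa = 0.2146 GPa
granodiorite: 2653 kg/m³ × 9.8 m/s² × 28000 m = 7.280×10^8 Pa = 0.7280 GPa
eclogite: 3307 kg/m³ × 9.8 m/s² × 17950 m = 5.817×10^8 Pa = 0.5817 GPa
Total = 0.01713 + 1.147×10^-3 + 0.2146 + 0.7280 + 0.5817 = 1.5426 GPa

1.5 GPa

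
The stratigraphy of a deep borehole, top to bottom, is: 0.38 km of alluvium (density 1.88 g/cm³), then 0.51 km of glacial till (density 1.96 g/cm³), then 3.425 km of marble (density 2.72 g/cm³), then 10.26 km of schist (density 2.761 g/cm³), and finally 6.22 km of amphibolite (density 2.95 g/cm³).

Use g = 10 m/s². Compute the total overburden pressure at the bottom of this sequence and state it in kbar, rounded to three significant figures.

5.77 kbar

alluvium: 1880 kg/m³ × 10 m/s² × 380 m = 7.144×10^6 Pa = 0.07144 kbar
glacial till: 1960 kg/m³ × 10 m/s² × 510 m = 9.996×10^6 Pa = 0.09996 kbar
marble: 2720 kg/m³ × 10 m/s² × 3425 m = 9.316×10^7 Pa = 0.9316 kbar
schist: 2761 kg/m³ × 10 m/s² × 10260 m = 2.833×10^8 Pa = 2.833 kbar
amphibolite: 2950 kg/m³ × 10 m/s² × 6220 m = 1.835×10^8 Pa = 1.835 kbar
Total = 0.07144 + 0.09996 + 0.9316 + 2.833 + 1.835 = 5.7707 kbar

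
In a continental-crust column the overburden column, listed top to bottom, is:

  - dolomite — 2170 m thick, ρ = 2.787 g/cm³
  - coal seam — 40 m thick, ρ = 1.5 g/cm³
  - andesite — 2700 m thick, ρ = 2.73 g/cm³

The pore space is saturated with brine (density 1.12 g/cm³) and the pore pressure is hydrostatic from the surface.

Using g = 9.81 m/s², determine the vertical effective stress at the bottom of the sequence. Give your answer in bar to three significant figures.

Overburden (lithostatic) stress σ_v:
dolomite: 2787 kg/m³ × 9.81 m/s² × 2170 m = 5.933×10^7 Pa = 59.33 MPa
coal seam: 1500 kg/m³ × 9.81 m/s² × 40 m = 5.886×10^5 Pa = 0.5886 MPa
andesite: 2730 kg/m³ × 9.81 m/s² × 2700 m = 7.231×10^7 Pa = 72.31 MPa
Total = 59.33 + 0.5886 + 72.31 = 132.23 MPa
Pore pressure P_p = 1120 kg/m³ × 9.81 m/s² × 4910 m = 5.395×10^7 Pa = 53.95 MPa
Effective stress σ' = σ_v − P_p = 132.2 − 53.95 = 78.280 MPa = 782.80 bar

783 bar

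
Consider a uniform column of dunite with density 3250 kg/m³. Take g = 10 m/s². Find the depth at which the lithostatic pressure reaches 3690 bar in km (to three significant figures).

h = P/(ρg) = 3690 bar / (3250 kg/m³ × 10 m/s²) = 3.690×10^8 Pa / 32500 Pa/m = 11354 m
= 11.354 km

11.4 km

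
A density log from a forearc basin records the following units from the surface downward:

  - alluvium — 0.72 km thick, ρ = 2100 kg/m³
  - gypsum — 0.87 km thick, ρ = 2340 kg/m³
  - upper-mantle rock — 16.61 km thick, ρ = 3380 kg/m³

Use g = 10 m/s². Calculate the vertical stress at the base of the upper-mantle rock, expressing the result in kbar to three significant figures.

5.97 kbar

alluvium: 2100 kg/m³ × 10 m/s² × 720 m = 1.512×10^7 Pa = 0.1512 kbar
gypsum: 2340 kg/m³ × 10 m/s² × 870 m = 2.036×10^7 Pa = 0.2036 kbar
upper-mantle rock: 3380 kg/m³ × 10 m/s² × 16610 m = 5.614×10^8 Pa = 5.614 kbar
Total = 0.1512 + 0.2036 + 5.614 = 5.9690 kbar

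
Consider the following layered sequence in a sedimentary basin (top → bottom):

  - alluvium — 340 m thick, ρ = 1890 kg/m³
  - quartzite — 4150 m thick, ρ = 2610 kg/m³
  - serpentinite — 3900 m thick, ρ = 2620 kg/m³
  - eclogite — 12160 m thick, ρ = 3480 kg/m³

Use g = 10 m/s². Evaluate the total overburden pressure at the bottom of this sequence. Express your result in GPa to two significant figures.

0.64 GPa

alluvium: 1890 kg/m³ × 10 m/s² × 340 m = 6.426×10^6 Pa = 6.426×10^-3 GPa
quartzite: 2610 kg/m³ × 10 m/s² × 4150 m = 1.083×10^8 Pa = 0.1083 GPa
serpentinite: 2620 kg/m³ × 10 m/s² × 3900 m = 1.022×10^8 Pa = 0.1022 GPa
eclogite: 3480 kg/m³ × 10 m/s² × 12160 m = 4.232×10^8 Pa = 0.4232 GPa
Total = 6.426×10^-3 + 0.1083 + 0.1022 + 0.4232 = 0.64009 GPa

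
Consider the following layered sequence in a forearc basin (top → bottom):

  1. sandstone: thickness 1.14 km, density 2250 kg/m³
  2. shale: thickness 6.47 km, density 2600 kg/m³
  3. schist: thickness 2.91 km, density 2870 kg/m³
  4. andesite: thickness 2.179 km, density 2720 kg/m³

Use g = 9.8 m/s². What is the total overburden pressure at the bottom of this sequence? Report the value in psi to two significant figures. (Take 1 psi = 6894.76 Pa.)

48000 psi

sandstone: 2250 kg/m³ × 9.8 m/s² × 1140 m = 2.514×10^7 Pa = 3646 psi
shale: 2600 kg/m³ × 9.8 m/s² × 6470 m = 1.649×10^8 Pa = 23910 psi
schist: 2870 kg/m³ × 9.8 m/s² × 2910 m = 8.185×10^7 Pa = 11871 psi
andesite: 2720 kg/m³ × 9.8 m/s² × 2179 m = 5.808×10^7 Pa = 8424 psi
Total = 3646 + 23910 + 11871 + 8424 = 47851 psi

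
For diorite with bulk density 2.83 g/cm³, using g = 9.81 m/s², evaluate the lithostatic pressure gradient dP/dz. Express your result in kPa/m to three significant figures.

27.8 kPa/m

dP/dz = ρg = 2830 kg/m³ × 9.81 m/s² = 27762 Pa/m
= 27762 Pa/m × (1 kPa/m / 1000.0 Pa/m) = 27.762 kPa/m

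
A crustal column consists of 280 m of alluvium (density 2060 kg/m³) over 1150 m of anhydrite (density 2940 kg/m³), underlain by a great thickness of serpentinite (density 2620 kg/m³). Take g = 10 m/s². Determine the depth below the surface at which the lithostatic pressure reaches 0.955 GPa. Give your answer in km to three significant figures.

36.4 km

Pressure at base of upper layers: 2060×10×280 + 2940×10×1150 = 3.958×10^7 Pa = 0.03958 GPa
Remaining pressure to be supplied by serpentinite: 9.550×10^8 − 3.958×10^7 = 9.154×10^8 Pa
Additional depth in serpentinite = 9.154×10^8 Pa / (2620 kg/m³ × 10 m/s²) = 34940 m
Total depth = 1430 m + 34940 m = 36370 m
= 36.370 km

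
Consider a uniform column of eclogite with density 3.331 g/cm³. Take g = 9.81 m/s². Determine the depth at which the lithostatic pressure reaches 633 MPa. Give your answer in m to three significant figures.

19400 m

h = P/(ρg) = 633 MPa / (3331 kg/m³ × 9.81 m/s²) = 6.330×10^8 Pa / 32677 Pa/m = 19371 m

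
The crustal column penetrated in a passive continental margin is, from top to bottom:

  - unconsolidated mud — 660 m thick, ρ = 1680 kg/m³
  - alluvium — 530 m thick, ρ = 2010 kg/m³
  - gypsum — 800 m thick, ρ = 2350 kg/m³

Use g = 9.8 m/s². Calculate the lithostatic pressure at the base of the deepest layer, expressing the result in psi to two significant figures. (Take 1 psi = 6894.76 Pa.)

unconsolidated mud: 1680 kg/m³ × 9.8 m/s² × 660 m = 1.087×10^7 Pa = 1576 psi
alluvium: 2010 kg/m³ × 9.8 m/s² × 530 m = 1.044×10^7 Pa = 1514 psi
gypsum: 2350 kg/m³ × 9.8 m/s² × 800 m = 1.842×10^7 Pa = 2672 psi
Total = 1576 + 1514 + 2672 = 5762.4 psi

5800 psi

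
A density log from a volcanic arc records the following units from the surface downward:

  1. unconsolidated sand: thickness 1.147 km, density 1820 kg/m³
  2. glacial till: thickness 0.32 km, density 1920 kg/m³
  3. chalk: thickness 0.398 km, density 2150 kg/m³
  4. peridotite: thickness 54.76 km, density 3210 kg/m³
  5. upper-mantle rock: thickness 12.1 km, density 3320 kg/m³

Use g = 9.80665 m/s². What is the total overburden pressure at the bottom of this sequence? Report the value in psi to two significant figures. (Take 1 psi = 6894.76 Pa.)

310000 psi

unconsolidated sand: 1820 kg/m³ × 9.80665 m/s² × 1147 m = 2.047×10^7 Pa = 2969 psi
glacial till: 1920 kg/m³ × 9.80665 m/s² × 320 m = 6.025×10^6 Pa = 873.9 psi
chalk: 2150 kg/m³ × 9.80665 m/s² × 398 m = 8.392×10^6 Pa = 1217 psi
peridotite: 3210 kg/m³ × 9.80665 m/s² × 54760 m = 1.724×10^9 Pa = 2.500×10^5 psi
upper-mantle rock: 3320 kg/m³ × 9.80665 m/s² × 12100 m = 3.940×10^8 Pa = 57138 psi
Total = 2969 + 873.9 + 1217 + 2.500×10^5 + 57138 = 3.1222×10^5 psi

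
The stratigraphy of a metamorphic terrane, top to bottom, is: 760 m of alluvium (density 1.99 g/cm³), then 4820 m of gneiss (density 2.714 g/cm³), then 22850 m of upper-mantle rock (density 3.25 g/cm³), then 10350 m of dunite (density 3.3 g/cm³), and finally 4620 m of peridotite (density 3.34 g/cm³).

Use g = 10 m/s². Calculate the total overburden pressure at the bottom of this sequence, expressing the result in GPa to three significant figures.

1.38 GPa

alluvium: 1990 kg/m³ × 10 m/s² × 760 m = 1.512×10^7 Pa = 0.01512 GPa
gneiss: 2714 kg/m³ × 10 m/s² × 4820 m = 1.308×10^8 Pa = 0.1308 GPa
upper-mantle rock: 3250 kg/m³ × 10 m/s² × 22850 m = 7.426×10^8 Pa = 0.7426 GPa
dunite: 3300 kg/m³ × 10 m/s² × 10350 m = 3.416×10^8 Pa = 0.3416 GPa
peridotite: 3340 kg/m³ × 10 m/s² × 4620 m = 1.543×10^8 Pa = 0.1543 GPa
Total = 0.01512 + 0.1308 + 0.7426 + 0.3416 + 0.1543 = 1.3844 GPa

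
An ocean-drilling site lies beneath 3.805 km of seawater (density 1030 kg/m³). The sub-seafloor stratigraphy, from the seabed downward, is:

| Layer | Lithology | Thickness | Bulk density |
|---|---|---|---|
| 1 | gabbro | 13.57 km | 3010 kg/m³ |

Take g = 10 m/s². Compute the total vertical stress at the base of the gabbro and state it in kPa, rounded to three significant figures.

448000 kPa

seawater: 1030 kg/m³ × 10 m/s² × 3805 m = 3.919×10^7 Pa = 39192 kPa
gabbro: 3010 kg/m³ × 10 m/s² × 13570 m = 4.085×10^8 Pa = 4.085×10^5 kPa
Total = 39192 + 4.085×10^5 = 4.4765×10^5 kPa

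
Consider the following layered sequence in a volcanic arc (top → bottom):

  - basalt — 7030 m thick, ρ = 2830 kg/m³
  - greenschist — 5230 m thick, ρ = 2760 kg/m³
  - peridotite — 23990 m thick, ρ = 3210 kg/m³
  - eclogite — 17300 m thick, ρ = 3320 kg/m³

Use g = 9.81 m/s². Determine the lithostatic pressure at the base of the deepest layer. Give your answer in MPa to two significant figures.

basalt: 2830 kg/m³ × 9.81 m/s² × 7030 m = 1.952×10^8 Pa = 195.2 MPa
greenschist: 2760 kg/m³ × 9.81 m/s² × 5230 m = 1.416×10^8 Pa = 141.6 MPa
peridotite: 3210 kg/m³ × 9.81 m/s² × 23990 m = 7.554×10^8 Pa = 755.4 MPa
eclogite: 3320 kg/m³ × 9.81 m/s² × 17300 m = 5.634×10^8 Pa = 563.4 MPa
Total = 195.2 + 141.6 + 755.4 + 563.4 = 1655.7 MPa

1700 MPa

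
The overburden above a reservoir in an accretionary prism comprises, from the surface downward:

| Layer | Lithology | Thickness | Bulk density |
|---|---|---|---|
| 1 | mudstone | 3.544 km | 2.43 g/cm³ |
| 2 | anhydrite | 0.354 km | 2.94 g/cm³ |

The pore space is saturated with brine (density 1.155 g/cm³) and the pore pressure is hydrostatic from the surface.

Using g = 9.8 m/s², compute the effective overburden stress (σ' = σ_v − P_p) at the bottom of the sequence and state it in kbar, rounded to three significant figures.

0.505 kbar

Overburden (lithostatic) stress σ_v:
mudstone: 2430 kg/m³ × 9.8 m/s² × 3544 m = 8.440×10^7 Pa = 84.40 MPa
anhydrite: 2940 kg/m³ × 9.8 m/s² × 354 m = 1.020×10^7 Pa = 10.20 MPa
Total = 84.40 + 10.20 = 94.596 MPa
Pore pressure P_p = 1155 kg/m³ × 9.8 m/s² × 3898 m = 4.412×10^7 Pa = 44.12 MPa
Effective stress σ' = σ_v − P_p = 94.60 − 44.12 = 50.475 MPa = 0.50475 kbar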